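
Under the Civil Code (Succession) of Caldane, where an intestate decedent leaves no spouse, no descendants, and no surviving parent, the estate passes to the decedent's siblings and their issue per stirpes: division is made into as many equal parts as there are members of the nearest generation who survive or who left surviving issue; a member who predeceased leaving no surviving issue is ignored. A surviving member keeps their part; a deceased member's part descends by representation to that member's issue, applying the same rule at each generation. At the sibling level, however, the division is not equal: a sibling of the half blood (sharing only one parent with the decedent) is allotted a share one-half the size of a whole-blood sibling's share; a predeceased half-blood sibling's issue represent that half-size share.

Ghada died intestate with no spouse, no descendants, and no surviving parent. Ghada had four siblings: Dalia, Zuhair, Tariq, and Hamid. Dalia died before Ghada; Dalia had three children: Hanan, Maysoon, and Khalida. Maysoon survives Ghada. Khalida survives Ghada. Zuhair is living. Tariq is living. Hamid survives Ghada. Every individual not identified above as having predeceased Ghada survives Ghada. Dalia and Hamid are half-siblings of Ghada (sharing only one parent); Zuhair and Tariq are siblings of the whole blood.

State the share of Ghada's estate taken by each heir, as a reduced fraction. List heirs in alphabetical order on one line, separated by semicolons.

No spouse, descendants, or parent survives, so the estate passes to Ghada's siblings per stirpes.
Half-blood siblings count for one-half the weight of whole-blood siblings at the initial division.
Dividing 1 in proportion to weights (total weight 3): Dalia (weight 1/2) → 1/6; Zuhair (weight 1) → 1/3; Tariq (weight 1) → 1/3; Hamid (weight 1/2) → 1/6.
Dalia predeceased; the 1/6 allotted to Dalia's branch passes to Dalia's issue by representation.
The 1/6 is divided into 3 equal shares of 1/18 among Hanan, Maysoon, Khalida.
Hanan is living and takes 1/18.
Maysoon is living and takes 1/18.
Khalida is living and takes 1/18.
Zuhair is living and takes 1/3.
Tariq is living and takes 1/3.
Hamid is living and takes 1/6.

Hamid 1/6; Hanan 1/18; Khalida 1/18; Maysoon 1/18; Tariq 1/3; Zuhair 1/3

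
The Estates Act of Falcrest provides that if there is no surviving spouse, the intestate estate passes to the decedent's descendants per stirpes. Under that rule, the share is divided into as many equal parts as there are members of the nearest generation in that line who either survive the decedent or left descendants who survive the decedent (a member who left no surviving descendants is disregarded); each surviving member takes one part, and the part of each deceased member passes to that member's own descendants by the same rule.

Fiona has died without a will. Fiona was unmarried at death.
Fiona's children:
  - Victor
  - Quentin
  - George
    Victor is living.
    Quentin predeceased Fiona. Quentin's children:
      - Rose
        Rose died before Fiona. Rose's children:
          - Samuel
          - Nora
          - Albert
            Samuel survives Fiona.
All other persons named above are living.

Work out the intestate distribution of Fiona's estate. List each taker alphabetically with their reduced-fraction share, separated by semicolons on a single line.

There is no surviving spouse, so the entire estate passes to Fiona's descendants per stirpes.
The estate is divided into 3 equal shares of 1/3 among Victor, Quentin, George.
Victor is living and takes 1/3.
Quentin predeceased; the 1/3 allotted to Quentin's branch passes to Quentin's issue by representation.
Rose's line is the sole branch at this level, so the full 1/3 passes to Rose's issue by representation.
The 1/3 is divided into 3 equal shares of 1/9 among Samuel, Nora, Albert.
Samuel is living and takes 1/9.
Nora is living and takes 1/9.
Albert is living and takes 1/9.
George is living and takes 1/3.

Albert 1/9; George 1/3; Nora 1/9; Samuel 1/9; Victor 1/3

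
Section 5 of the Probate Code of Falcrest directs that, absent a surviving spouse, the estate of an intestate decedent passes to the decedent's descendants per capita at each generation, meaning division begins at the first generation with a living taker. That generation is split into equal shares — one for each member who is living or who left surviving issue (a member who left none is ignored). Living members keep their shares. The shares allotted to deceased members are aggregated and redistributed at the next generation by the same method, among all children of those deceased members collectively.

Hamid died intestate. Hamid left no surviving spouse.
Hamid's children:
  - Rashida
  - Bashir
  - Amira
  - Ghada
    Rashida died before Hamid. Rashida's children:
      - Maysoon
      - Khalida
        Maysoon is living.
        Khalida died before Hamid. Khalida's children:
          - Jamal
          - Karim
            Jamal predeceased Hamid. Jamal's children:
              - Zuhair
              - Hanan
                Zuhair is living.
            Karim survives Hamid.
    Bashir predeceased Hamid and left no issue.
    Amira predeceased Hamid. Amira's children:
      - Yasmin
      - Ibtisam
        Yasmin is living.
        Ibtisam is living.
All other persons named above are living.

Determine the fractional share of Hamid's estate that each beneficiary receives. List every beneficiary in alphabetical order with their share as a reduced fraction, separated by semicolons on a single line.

There is no surviving spouse, so the entire estate passes to Hamid's descendants per capita at each generation.
At generation 1 (Rashida, Amira, Ghada) there are 3 shares of (1)/3 = 1/3 each.
Living: Ghada — each takes 1/3.
Deceased: Rashida and Amira. Their combined 2/3 is pooled and carried to generation 2.
At generation 2 (Maysoon, Khalida, Yasmin, Ibtisam) there are 4 shares of (2/3)/4 = 1/6 each.
Living: Maysoon, Yasmin, and Ibtisam — each takes 1/6.
Deceased: Khalida. That 1/6 share is carried to generation 3.
At generation 3 (Jamal, Karim) there are 2 shares of (1/6)/2 = 1/12 each.
Living: Karim — each takes 1/12.
Deceased: Jamal. That 1/12 share is carried to generation 4.
At generation 4 (Zuhair, Hanan) there are 2 shares of (1/12)/2 = 1/24 each.
Living: Zuhair and Hanan — each takes 1/24.

Ghada 1/3; Hanan 1/24; Ibtisam 1/6; Karim 1/12; Maysoon 1/6; Yasmin 1/6; Zuhair 1/24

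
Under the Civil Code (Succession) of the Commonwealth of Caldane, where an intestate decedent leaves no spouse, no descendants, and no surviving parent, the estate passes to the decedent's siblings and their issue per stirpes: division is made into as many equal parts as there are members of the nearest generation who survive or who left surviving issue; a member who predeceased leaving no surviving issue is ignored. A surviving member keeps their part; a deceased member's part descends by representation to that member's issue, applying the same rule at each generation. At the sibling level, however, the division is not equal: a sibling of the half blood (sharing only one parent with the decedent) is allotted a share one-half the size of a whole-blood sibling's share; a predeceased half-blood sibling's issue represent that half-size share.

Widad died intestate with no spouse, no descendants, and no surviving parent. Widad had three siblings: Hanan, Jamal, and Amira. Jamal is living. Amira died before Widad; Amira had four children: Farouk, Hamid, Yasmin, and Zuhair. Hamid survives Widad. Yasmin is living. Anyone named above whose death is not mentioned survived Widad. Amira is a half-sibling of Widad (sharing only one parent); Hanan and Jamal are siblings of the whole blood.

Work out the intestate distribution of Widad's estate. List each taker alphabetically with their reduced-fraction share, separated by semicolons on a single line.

Farouk 1/20; Hamid 1/20; Hanan 2/5; Jamal 2/5; Yasmin 1/20; Zuhair 1/20

No spouse, descendants, or parent survives, so the estate passes to Widad's siblings per stirpes.
Half-blood siblings count for one-half the weight of whole-blood siblings at the initial division.
Dividing 1 in proportion to weights (total weight 5/2): Hanan (weight 1) → 2/5; Jamal (weight 1) → 2/5; Amira (weight 1/2) → 1/5.
Hanan is living and takes 2/5.
Jamal is living and takes 2/5.
Amira predeceased; the 1/5 allotted to Amira's branch passes to Amira's issue by representation.
The 1/5 is divided into 4 equal shares of 1/20 among Farouk, Hamid, Yasmin, Zuhair.
Farouk is living and takes 1/20.
Hamid is living and takes 1/20.
Yasmin is living and takes 1/20.
Zuhair is living and takes 1/20.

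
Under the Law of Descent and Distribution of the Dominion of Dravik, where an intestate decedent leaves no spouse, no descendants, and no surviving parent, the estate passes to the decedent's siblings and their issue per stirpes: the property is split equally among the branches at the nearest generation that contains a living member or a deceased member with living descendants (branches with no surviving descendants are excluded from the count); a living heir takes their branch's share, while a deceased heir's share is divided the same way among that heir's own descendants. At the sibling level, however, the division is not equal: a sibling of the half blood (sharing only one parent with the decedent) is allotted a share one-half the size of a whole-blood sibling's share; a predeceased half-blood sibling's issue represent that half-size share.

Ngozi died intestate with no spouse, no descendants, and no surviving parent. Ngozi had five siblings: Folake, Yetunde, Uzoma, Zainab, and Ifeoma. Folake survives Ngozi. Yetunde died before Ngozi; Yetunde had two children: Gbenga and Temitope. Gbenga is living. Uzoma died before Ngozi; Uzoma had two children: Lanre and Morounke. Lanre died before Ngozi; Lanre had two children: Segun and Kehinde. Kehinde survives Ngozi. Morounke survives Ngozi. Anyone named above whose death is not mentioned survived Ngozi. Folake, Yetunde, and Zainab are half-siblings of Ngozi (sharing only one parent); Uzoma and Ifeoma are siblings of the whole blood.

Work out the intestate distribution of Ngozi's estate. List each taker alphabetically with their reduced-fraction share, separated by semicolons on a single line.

No spouse, descendants, or parent survives, so the estate passes to Ngozi's siblings per stirpes.
Half-blood siblings count for one-half the weight of whole-blood siblings at the initial division.
Dividing 1 in proportion to weights (total weight 7/2): Folake (weight 1/2) → 1/7; Yetunde (weight 1/2) → 1/7; Uzoma (weight 1) → 2/7; Zainab (weight 1/2) → 1/7; Ifeoma (weight 1) → 2/7.
Folake is living and takes 1/7.
Yetunde predeceased; the 1/7 allotted to Yetunde's branch passes to Yetunde's issue by representation.
The 1/7 is divided into 2 equal shares of 1/14 among Gbenga, Temitope.
Gbenga is living and takes 1/14.
Temitope is living and takes 1/14.
Uzoma predeceased; the 2/7 allotted to Uzoma's branch passes to Uzoma's issue by representation.
The 2/7 is divided into 2 equal shares of 1/7 among Lanre, Morounke.
Lanre predeceased; the 1/7 allotted to Lanre's branch passes to Lanre's issue by representation.
The 1/7 is divided into 2 equal shares of 1/14 among Segun, Kehinde.
Segun is living and takes 1/14.
Kehinde is living and takes 1/14.
Morounke is living and takes 1/7.
Zainab is living and takes 1/7.
Ifeoma is living and takes 2/7.

Folake 1/7; Gbenga 1/14; Ifeoma 2/7; Kehinde 1/14; Morounke 1/7; Segun 1/14; Temitope 1/14; Zainab 1/7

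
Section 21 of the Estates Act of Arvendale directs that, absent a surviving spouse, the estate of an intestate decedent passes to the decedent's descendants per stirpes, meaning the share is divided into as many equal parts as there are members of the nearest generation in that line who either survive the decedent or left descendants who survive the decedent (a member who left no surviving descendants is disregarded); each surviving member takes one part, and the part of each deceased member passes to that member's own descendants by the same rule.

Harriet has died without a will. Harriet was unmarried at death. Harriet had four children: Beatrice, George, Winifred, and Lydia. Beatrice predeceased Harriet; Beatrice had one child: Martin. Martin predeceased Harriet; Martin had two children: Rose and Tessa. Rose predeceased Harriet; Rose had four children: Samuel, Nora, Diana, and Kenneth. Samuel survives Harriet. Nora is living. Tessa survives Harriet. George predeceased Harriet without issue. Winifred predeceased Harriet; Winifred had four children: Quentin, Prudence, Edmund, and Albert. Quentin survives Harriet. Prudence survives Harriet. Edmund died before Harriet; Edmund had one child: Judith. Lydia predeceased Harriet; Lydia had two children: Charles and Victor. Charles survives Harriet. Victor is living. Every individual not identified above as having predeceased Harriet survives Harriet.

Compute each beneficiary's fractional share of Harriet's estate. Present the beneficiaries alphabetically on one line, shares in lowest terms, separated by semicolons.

There is no surviving spouse, so the entire estate passes to Harriet's descendants per stirpes.
George left no surviving issue, so that branch lapses and is disregarded.
The estate is divided into 3 equal shares of 1/3 among Beatrice, Winifred, Lydia.
Beatrice predeceased; the 1/3 allotted to Beatrice's branch passes to Beatrice's issue by representation.
Martin's line is the sole branch at this level, so the full 1/3 passes to Martin's issue by representation.
The 1/3 is divided into 2 equal shares of 1/6 among Rose, Tessa.
Rose predeceased; the 1/6 allotted to Rose's branch passes to Rose's issue by representation.
The 1/6 is divided into 4 equal shares of 1/24 among Samuel, Nora, Diana, Kenneth.
Samuel is living and takes 1/24.
Nora is living and takes 1/24.
Diana is living and takes 1/24.
Kenneth is living and takes 1/24.
Tessa is living and takes 1/6.
Winifred predeceased; the 1/3 allotted to Winifred's branch passes to Winifred's issue by representation.
The 1/3 is divided into 4 equal shares of 1/12 among Quentin, Prudence, Edmund, Albert.
Quentin is living and takes 1/12.
Prudence is living and takes 1/12.
Edmund predeceased; the 1/12 allotted to Edmund's branch passes to Edmund's issue by representation.
Judith is the sole taker at this level and receives the full 1/12.
Albert is living and takes 1/12.
Lydia predeceased; the 1/3 allotted to Lydia's branch passes to Lydia's issue by representation.
The 1/3 is divided into 2 equal shares of 1/6 among Charles, Victor.
Charles is living and takes 1/6.
Victor is living and takes 1/6.

Albert 1/12; Charles 1/6; Diana 1/24; Judith 1/12; Kenneth 1/24; Nora 1/24; Prudence 1/12; Quentin 1/12; Samuel 1/24; Tessa 1/6; Victor 1/6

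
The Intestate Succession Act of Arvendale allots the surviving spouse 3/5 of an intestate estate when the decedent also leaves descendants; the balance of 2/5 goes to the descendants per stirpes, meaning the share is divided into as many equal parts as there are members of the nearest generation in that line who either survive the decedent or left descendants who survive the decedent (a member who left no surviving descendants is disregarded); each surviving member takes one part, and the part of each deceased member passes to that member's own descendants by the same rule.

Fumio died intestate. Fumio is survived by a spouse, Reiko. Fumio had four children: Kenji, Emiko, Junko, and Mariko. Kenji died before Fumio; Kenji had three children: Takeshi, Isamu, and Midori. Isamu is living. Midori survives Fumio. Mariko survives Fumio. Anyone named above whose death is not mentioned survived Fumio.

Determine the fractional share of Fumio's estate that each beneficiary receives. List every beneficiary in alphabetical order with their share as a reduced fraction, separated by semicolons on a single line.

Reiko, as surviving spouse, takes 3/5.
The remaining 2/5 passes to Fumio's descendants per stirpes.
The 2/5 is divided into 4 equal shares of 1/10 among Kenji, Emiko, Junko, Mariko.
Kenji predeceased; the 1/10 allotted to Kenji's branch passes to Kenji's issue by representation.
The 1/10 is divided into 3 equal shares of 1/30 among Takeshi, Isamu, Midori.
Takeshi is living and takes 1/30.
Isamu is living and takes 1/30.
Midori is living and takes 1/30.
Emiko is living and takes 1/10.
Junko is living and takes 1/10.
Mariko is living and takes 1/10.

Emiko 1/10; Isamu 1/30; Junko 1/10; Mariko 1/10; Midori 1/30; Reiko 3/5; Takeshi 1/30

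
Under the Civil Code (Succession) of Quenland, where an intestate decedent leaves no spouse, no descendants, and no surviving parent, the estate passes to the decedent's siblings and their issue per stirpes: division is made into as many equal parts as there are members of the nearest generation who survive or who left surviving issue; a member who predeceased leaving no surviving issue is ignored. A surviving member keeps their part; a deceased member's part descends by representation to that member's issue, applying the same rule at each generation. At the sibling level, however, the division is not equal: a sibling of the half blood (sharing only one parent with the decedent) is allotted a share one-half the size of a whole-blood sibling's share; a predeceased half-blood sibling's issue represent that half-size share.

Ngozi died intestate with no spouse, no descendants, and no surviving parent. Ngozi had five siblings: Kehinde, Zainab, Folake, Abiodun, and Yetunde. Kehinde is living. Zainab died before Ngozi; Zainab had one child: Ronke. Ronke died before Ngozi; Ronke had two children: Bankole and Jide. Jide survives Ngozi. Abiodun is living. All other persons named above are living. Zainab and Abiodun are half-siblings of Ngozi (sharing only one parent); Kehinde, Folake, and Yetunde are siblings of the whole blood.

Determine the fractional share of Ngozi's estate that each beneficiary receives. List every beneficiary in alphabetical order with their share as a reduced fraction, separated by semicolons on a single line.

Abiodun 1/8; Bankole 1/16; Folake 1/4; Jide 1/16; Kehinde 1/4; Yetunde 1/4

No spouse, descendants, or parent survives, so the estate passes to Ngozi's siblings per stirpes.
Half-blood siblings count for one-half the weight of whole-blood siblings at the initial division.
Dividing 1 in proportion to weights (total weight 4): Kehinde (weight 1) → 1/4; Zainab (weight 1/2) → 1/8; Folake (weight 1) → 1/4; Abiodun (weight 1/2) → 1/8; Yetunde (weight 1) → 1/4.
Kehinde is living and takes 1/4.
Zainab predeceased; the 1/8 allotted to Zainab's branch passes to Zainab's issue by representation.
Ronke's line is the sole branch at this level, so the full 1/8 passes to Ronke's issue by representation.
The 1/8 is divided into 2 equal shares of 1/16 among Bankole, Jide.
Bankole is living and takes 1/16.
Jide is living and takes 1/16.
Folake is living and takes 1/4.
Abiodun is living and takes 1/8.
Yetunde is living and takes 1/4.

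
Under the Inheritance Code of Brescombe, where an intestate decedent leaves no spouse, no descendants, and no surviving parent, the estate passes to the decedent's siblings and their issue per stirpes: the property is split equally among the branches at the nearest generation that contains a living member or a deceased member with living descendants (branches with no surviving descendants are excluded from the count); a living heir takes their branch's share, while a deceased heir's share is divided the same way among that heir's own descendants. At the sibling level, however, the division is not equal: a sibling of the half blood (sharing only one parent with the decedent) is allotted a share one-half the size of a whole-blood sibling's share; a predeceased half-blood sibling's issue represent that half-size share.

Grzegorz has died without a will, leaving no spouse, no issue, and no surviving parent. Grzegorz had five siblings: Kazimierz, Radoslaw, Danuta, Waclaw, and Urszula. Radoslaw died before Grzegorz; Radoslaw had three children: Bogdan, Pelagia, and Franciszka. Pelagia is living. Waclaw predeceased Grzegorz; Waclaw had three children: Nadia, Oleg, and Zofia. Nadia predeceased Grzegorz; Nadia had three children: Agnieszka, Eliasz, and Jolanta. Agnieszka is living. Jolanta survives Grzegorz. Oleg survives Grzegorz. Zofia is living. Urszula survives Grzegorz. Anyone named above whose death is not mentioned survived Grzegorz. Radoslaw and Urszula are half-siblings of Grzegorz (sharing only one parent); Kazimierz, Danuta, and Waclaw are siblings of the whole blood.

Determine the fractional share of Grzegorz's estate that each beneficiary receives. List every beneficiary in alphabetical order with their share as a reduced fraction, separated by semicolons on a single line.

No spouse, descendants, or parent survives, so the estate passes to Grzegorz's siblings per stirpes.
Half-blood siblings count for one-half the weight of whole-blood siblings at the initial division.
Dividing 1 in proportion to weights (total weight 4): Kazimierz (weight 1) → 1/4; Radoslaw (weight 1/2) → 1/8; Danuta (weight 1) → 1/4; Waclaw (weight 1) → 1/4; Urszula (weight 1/2) → 1/8.
Kazimierz is living and takes 1/4.
Radoslaw predeceased; the 1/8 allotted to Radoslaw's branch passes to Radoslaw's issue by representation.
The 1/8 is divided into 3 equal shares of 1/24 among Bogdan, Pelagia, Franciszka.
Bogdan is living and takes 1/24.
Pelagia is living and takes 1/24.
Franciszka is living and takes 1/24.
Danuta is living and takes 1/4.
Waclaw predeceased; the 1/4 allotted to Waclaw's branch passes to Waclaw's issue by representation.
The 1/4 is divided into 3 equal shares of 1/12 among Nadia, Oleg, Zofia.
Nadia predeceased; the 1/12 allotted to Nadia's branch passes to Nadia's issue by representation.
The 1/12 is divided into 3 equal shares of 1/36 among Agnieszka, Eliasz, Jolanta.
Agnieszka is living and takes 1/36.
Eliasz is living and takes 1/36.
Jolanta is living and takes 1/36.
Oleg is living and takes 1/12.
Zofia is living and takes 1/12.
Urszula is living and takes 1/8.

Agnieszka 1/36; Bogdan 1/24; Danuta 1/4; Eliasz 1/36; Franciszka 1/24; Jolanta 1/36; Kazimierz 1/4; Oleg 1/12; Pelagia 1/24; Urszula 1/8; Zofia 1/12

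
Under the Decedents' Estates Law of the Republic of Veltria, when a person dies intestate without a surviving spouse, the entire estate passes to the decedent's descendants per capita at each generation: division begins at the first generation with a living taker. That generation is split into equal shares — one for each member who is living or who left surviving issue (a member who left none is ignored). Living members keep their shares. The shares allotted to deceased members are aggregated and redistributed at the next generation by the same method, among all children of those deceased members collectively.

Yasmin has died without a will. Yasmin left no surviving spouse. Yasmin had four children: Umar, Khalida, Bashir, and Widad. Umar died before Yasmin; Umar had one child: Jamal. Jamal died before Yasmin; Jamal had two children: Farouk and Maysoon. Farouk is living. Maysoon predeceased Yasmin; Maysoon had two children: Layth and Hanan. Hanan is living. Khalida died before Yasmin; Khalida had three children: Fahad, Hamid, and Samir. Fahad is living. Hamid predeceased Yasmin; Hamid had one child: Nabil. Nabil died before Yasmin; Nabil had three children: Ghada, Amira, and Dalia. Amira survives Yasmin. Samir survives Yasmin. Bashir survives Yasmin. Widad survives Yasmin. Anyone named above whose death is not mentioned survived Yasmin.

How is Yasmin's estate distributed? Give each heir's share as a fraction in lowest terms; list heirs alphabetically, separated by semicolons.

There is no surviving spouse, so the entire estate passes to Yasmin's descendants per capita at each generation.
At generation 1 (Umar, Khalida, Bashir, Widad) there are 4 shares of (1)/4 = 1/4 each.
Living: Bashir and Widad — each takes 1/4.
Deceased: Umar and Khalida. Their combined 1/2 is pooled and carried to generation 2.
At generation 2 (Jamal, Fahad, Hamid, Samir) there are 4 shares of (1/2)/4 = 1/8 each.
Living: Fahad and Samir — each takes 1/8.
Deceased: Jamal and Hamid. Their combined 1/4 is pooled and carried to generation 3.
At generation 3 (Farouk, Maysoon, Nabil) there are 3 shares of (1/4)/3 = 1/12 each.
Living: Farouk — each takes 1/12.
Deceased: Maysoon and Nabil. Their combined 1/6 is pooled and carried to generation 4.
At generation 4 (Layth, Hanan, Ghada, Amira, Dalia) there are 5 shares of (1/6)/5 = 1/30 each.
Living: Layth, Hanan, Ghada, Amira, and Dalia — each takes 1/30.

Amira 1/30; Bashir 1/4; Dalia 1/30; Fahad 1/8; Farouk 1/12; Ghada 1/30; Hanan 1/30; Layth 1/30; Samir 1/8; Widad 1/4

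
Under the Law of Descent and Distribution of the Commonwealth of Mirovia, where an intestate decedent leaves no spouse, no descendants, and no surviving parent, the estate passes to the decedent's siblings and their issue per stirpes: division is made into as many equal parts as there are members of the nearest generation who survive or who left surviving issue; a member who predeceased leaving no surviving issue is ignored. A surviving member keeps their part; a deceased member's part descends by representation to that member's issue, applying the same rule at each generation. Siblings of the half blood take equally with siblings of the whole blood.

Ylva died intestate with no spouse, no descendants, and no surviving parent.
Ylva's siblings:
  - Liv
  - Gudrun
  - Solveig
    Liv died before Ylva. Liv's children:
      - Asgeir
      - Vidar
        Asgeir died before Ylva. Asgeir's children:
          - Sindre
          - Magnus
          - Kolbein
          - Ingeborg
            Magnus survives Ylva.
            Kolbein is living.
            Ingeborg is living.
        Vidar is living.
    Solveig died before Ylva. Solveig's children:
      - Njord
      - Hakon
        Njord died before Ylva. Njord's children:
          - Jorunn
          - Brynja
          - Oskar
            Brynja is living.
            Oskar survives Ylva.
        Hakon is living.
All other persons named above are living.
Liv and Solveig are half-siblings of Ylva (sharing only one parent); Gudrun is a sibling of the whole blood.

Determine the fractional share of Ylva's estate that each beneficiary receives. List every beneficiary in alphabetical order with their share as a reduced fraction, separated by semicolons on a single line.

Brynja 1/18; Gudrun 1/3; Hakon 1/6; Ingeborg 1/24; Jorunn 1/18; Kolbein 1/24; Magnus 1/24; Oskar 1/18; Sindre 1/24; Vidar 1/6

No spouse, descendants, or parent survives, so the estate passes to Ylva's siblings per stirpes.
Half-blood and whole-blood siblings take equally under the stated rule.
The estate is divided into 3 equal shares of 1/3 among Liv, Gudrun, Solveig.
Liv predeceased; the 1/3 allotted to Liv's branch passes to Liv's issue by representation.
The 1/3 is divided into 2 equal shares of 1/6 among Asgeir, Vidar.
Asgeir predeceased; the 1/6 allotted to Asgeir's branch passes to Asgeir's issue by representation.
The 1/6 is divided into 4 equal shares of 1/24 among Sindre, Magnus, Kolbein, Ingeborg.
Sindre is living and takes 1/24.
Magnus is living and takes 1/24.
Kolbein is living and takes 1/24.
Ingeborg is living and takes 1/24.
Vidar is living and takes 1/6.
Gudrun is living and takes 1/3.
Solveig predeceased; the 1/3 allotted to Solveig's branch passes to Solveig's issue by representation.
The 1/3 is divided into 2 equal shares of 1/6 among Njord, Hakon.
Njord predeceased; the 1/6 allotted to Njord's branch passes to Njord's issue by representation.
The 1/6 is divided into 3 equal shares of 1/18 among Jorunn, Brynja, Oskar.
Jorunn is living and takes 1/18.
Brynja is living and takes 1/18.
Oskar is living and takes 1/18.
Hakon is living and takes 1/6.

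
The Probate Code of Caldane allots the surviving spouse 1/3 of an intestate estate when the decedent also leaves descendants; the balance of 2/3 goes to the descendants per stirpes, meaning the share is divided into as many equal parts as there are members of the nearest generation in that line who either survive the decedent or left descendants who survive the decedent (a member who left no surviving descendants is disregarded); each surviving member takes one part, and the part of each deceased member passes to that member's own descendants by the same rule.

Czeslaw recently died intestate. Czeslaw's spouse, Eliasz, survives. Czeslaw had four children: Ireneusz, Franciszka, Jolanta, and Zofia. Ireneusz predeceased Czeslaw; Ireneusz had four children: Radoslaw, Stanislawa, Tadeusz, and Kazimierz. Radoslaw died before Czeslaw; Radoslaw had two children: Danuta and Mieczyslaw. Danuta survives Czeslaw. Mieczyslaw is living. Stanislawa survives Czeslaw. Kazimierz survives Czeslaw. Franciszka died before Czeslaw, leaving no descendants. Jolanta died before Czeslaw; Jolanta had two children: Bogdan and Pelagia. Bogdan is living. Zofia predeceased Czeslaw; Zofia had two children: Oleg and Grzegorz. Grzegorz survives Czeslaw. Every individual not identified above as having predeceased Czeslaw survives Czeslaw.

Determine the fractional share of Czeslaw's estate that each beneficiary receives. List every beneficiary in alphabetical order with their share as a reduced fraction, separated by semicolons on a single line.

Eliasz, as surviving spouse, takes 1/3.
The remaining 2/3 passes to Czeslaw's descendants per stirpes.
Franciszka left no surviving issue, so that branch lapses and is disregarded.
The 2/3 is divided into 3 equal shares of 2/9 among Ireneusz, Jolanta, Zofia.
Ireneusz predeceased; the 2/9 allotted to Ireneusz's branch passes to Ireneusz's issue by representation.
The 2/9 is divided into 4 equal shares of 1/18 among Radoslaw, Stanislawa, Tadeusz, Kazimierz.
Radoslaw predeceased; the 1/18 allotted to Radoslaw's branch passes to Radoslaw's issue by representation.
The 1/18 is divided into 2 equal shares of 1/36 among Danuta, Mieczyslaw.
Danuta is living and takes 1/36.
Mieczyslaw is living and takes 1/36.
Stanislawa is living and takes 1/18.
Tadeusz is living and takes 1/18.
Kazimierz is living and takes 1/18.
Jolanta predeceased; the 2/9 allotted to Jolanta's branch passes to Jolanta's issue by representation.
The 2/9 is divided into 2 equal shares of 1/9 among Bogdan, Pelagia.
Bogdan is living and takes 1/9.
Pelagia is living and takes 1/9.
Zofia predeceased; the 2/9 allotted to Zofia's branch passes to Zofia's issue by representation.
The 2/9 is divided into 2 equal shares of 1/9 among Oleg, Grzegorz.
Oleg is living and takes 1/9.
Grzegorz is living and takes 1/9.

Bogdan 1/9; Danuta 1/36; Eliasz 1/3; Grzegorz 1/9; Kazimierz 1/18; Mieczyslaw 1/36; Oleg 1/9; Pelagia 1/9; Stanislawa 1/18; Tadeusz 1/18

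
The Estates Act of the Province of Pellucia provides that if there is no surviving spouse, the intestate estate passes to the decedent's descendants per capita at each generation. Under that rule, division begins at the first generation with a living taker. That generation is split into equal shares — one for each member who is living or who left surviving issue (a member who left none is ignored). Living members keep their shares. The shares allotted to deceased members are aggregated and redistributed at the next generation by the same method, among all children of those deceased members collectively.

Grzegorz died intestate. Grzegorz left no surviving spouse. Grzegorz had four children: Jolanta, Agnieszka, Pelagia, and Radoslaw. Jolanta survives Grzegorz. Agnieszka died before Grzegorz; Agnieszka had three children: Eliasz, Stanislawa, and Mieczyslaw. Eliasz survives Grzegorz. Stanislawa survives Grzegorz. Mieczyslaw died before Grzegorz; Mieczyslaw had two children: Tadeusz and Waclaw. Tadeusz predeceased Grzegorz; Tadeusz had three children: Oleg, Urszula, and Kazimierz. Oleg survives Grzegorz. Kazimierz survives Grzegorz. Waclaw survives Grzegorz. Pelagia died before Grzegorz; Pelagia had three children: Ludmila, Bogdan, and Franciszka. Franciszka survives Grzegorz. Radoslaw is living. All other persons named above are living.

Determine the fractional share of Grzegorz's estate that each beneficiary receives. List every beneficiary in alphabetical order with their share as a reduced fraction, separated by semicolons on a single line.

Bogdan 1/12; Eliasz 1/12; Franciszka 1/12; Jolanta 1/4; Kazimierz 1/72; Ludmila 1/12; Oleg 1/72; Radoslaw 1/4; Stanislawa 1/12; Urszula 1/72; Waclaw 1/24

There is no surviving spouse, so the entire estate passes to Grzegorz's descendants per capita at each generation.
At generation 1 (Jolanta, Agnieszka, Pelagia, Radoslaw) there are 4 shares of (1)/4 = 1/4 each.
Living: Jolanta and Radoslaw — each takes 1/4.
Deceased: Agnieszka and Pelagia. Their combined 1/2 is pooled and carried to generation 2.
At generation 2 (Eliasz, Stanislawa, Mieczyslaw, Ludmila, Bogdan, Franciszka) there are 6 shares of (1/2)/6 = 1/12 each.
Living: Eliasz, Stanislawa, Ludmila, Bogdan, and Franciszka — each takes 1/12.
Deceased: Mieczyslaw. That 1/12 share is carried to generation 3.
At generation 3 (Tadeusz, Waclaw) there are 2 shares of (1/12)/2 = 1/24 each.
Living: Waclaw — each takes 1/24.
Deceased: Tadeusz. That 1/24 share is carried to generation 4.
At generation 4 (Oleg, Urszula, Kazimierz) there are 3 shares of (1/24)/3 = 1/72 each.
Living: Oleg, Urszula, and Kazimierz — each takes 1/72.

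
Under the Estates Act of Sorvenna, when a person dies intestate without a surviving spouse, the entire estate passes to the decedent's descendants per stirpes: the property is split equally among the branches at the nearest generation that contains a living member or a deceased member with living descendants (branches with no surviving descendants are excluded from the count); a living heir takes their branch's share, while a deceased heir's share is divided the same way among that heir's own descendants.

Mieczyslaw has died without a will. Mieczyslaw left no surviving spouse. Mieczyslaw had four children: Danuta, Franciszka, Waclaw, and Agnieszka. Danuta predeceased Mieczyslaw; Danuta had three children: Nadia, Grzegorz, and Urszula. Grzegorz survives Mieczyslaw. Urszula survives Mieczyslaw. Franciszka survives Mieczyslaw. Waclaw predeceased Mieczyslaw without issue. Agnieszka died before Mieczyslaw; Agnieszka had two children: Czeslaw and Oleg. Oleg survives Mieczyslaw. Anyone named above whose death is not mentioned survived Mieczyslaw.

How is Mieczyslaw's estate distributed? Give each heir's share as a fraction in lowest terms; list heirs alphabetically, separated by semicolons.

There is no surviving spouse, so the entire estate passes to Mieczyslaw's descendants per stirpes.
Waclaw left no surviving issue, so that branch lapses and is disregarded.
The estate is divided into 3 equal shares of 1/3 among Danuta, Franciszka, Agnieszka.
Danuta predeceased; the 1/3 allotted to Danuta's branch passes to Danuta's issue by representation.
The 1/3 is divided into 3 equal shares of 1/9 among Nadia, Grzegorz, Urszula.
Nadia is living and takes 1/9.
Grzegorz is living and takes 1/9.
Urszula is living and takes 1/9.
Franciszka is living and takes 1/3.
Agnieszka predeceased; the 1/3 allotted to Agnieszka's branch passes to Agnieszka's issue by representation.
The 1/3 is divided into 2 equal shares of 1/6 among Czeslaw, Oleg.
Czeslaw is living and takes 1/6.
Oleg is living and takes 1/6.

Czeslaw 1/6; Franciszka 1/3; Grzegorz 1/9; Nadia 1/9; Oleg 1/6; Urszula 1/9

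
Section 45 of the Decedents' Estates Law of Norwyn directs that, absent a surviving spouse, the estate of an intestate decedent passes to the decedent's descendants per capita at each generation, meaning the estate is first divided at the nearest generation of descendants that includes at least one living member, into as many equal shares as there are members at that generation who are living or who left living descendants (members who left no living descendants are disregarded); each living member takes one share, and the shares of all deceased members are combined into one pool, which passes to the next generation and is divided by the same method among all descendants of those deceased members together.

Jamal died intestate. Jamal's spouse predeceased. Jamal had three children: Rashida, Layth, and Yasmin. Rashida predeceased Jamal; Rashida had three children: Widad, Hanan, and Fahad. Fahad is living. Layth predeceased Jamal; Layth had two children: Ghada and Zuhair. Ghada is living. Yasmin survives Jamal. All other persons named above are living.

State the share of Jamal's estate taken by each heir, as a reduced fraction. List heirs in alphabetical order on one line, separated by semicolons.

There is no surviving spouse, so the entire estate passes to Jamal's descendants per capita at each generation.
At generation 1 (Rashida, Layth, Yasmin) there are 3 shares of (1)/3 = 1/3 each.
Living: Yasmin — each takes 1/3.
Deceased: Rashida and Layth. Their combined 2/3 is pooled and carried to generation 2.
At generation 2 (Widad, Hanan, Fahad, Ghada, Zuhair) there are 5 shares of (2/3)/5 = 2/15 each.
Living: Widad, Hanan, Fahad, Ghada, and Zuhair — each takes 2/15.

Fahad 2/15; Ghada 2/15; Hanan 2/15; Widad 2/15; Yasmin 1/3; Zuhair 2/15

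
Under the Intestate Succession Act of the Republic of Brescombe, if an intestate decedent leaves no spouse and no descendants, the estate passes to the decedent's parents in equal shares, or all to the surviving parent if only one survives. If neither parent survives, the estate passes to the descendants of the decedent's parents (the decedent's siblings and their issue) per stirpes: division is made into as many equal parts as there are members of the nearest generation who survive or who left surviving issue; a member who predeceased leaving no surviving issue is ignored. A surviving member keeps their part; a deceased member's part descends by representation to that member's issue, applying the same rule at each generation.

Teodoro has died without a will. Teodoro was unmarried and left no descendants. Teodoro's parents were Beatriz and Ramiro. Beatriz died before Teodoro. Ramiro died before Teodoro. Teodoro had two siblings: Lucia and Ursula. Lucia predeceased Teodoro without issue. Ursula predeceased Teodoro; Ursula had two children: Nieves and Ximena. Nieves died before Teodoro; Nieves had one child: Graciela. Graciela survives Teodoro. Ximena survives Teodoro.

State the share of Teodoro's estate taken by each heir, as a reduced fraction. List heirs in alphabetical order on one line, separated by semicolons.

Neither parent survives and there are no descendants, so the estate passes to Teodoro's siblings and their issue per stirpes.
Lucia left no surviving issue, so that branch lapses and is disregarded.
Ursula's line is the sole branch at this level, so the full 1 passes to Ursula's issue by representation.
The estate is divided into 2 equal shares of 1/2 among Nieves, Ximena.
Nieves predeceased; the 1/2 allotted to Nieves's branch passes to Nieves's issue by representation.
Graciela is the sole taker at this level and receives the full 1/2.
Ximena is living and takes 1/2.

Graciela 1/2; Ximena 1/2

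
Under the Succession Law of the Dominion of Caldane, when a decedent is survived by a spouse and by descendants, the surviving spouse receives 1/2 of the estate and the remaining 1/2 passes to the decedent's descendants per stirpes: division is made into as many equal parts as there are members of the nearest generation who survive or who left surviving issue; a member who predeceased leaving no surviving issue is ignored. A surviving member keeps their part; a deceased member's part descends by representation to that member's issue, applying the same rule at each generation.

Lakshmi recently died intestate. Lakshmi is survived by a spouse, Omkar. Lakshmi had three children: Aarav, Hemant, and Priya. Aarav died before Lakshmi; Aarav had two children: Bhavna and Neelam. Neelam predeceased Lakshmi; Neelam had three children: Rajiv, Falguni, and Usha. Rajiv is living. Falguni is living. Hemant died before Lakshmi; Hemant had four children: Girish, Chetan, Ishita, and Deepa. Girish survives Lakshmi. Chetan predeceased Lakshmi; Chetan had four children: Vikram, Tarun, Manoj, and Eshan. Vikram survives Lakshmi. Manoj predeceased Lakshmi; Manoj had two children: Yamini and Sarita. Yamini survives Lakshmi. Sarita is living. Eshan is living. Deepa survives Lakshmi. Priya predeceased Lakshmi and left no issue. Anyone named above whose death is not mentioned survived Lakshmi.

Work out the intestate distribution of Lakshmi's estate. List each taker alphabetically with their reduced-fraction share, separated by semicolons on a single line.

Omkar, as surviving spouse, takes 1/2.
The remaining 1/2 passes to Lakshmi's descendants per stirpes.
Priya left no surviving issue, so that branch lapses and is disregarded.
The 1/2 is divided into 2 equal shares of 1/4 among Aarav, Hemant.
Aarav predeceased; the 1/4 allotted to Aarav's branch passes to Aarav's issue by representation.
The 1/4 is divided into 2 equal shares of 1/8 among Bhavna, Neelam.
Bhavna is living and takes 1/8.
Neelam predeceased; the 1/8 allotted to Neelam's branch passes to Neelam's issue by representation.
The 1/8 is divided into 3 equal shares of 1/24 among Rajiv, Falguni, Usha.
Rajiv is living and takes 1/24.
Falguni is living and takes 1/24.
Usha is living and takes 1/24.
Hemant predeceased; the 1/4 allotted to Hemant's branch passes to Hemant's issue by representation.
The 1/4 is divided into 4 equal shares of 1/16 among Girish, Chetan, Ishita, Deepa.
Girish is living and takes 1/16.
Chetan predeceased; the 1/16 allotted to Chetan's branch passes to Chetan's issue by representation.
The 1/16 is divided into 4 equal shares of 1/64 among Vikram, Tarun, Manoj, Eshan.
Vikram is living and takes 1/64.
Tarun is living and takes 1/64.
Manoj predeceased; the 1/64 allotted to Manoj's branch passes to Manoj's issue by representation.
The 1/64 is divided into 2 equal shares of 1/128 among Yamini, Sarita.
Yamini is living and takes 1/128.
Sarita is living and takes 1/128.
Eshan is living and takes 1/64.
Ishita is living and takes 1/16.
Deepa is living and takes 1/16.

Bhavna 1/8; Deepa 1/16; Eshan 1/64; Falguni 1/24; Girish 1/16; Ishita 1/16; Omkar 1/2; Rajiv 1/24; Sarita 1/128; Tarun 1/64; Usha 1/24; Vikram 1/64; Yamini 1/128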